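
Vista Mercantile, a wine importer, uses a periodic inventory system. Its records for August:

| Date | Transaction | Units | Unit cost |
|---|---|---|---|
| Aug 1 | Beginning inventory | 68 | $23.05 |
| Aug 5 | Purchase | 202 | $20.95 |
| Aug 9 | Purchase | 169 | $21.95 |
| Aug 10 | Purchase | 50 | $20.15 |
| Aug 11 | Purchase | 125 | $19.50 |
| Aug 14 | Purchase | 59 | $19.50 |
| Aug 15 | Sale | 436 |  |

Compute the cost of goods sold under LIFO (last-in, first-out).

COGS = $8,996.40

Aug 15, 436 sold [LIFO — newest first]: 59 @ $19.50 + 125 @ $19.50 + 50 @ $20.15 + 169 @ $21.95 + 33 @ $20.95 = $8,996.40
Ending inventory: 68 @ $23.05 + 169 @ $20.95 = $5,107.95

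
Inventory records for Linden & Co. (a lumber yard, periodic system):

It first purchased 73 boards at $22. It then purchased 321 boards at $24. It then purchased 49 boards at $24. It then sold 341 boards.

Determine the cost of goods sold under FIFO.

COGS = $8,038

Sale 1 (341) [FIFO — oldest first]: 73 @ $22 + 268 @ $24 = $8,038
Ending inventory: 53 @ $24 + 49 @ $24 = $2,448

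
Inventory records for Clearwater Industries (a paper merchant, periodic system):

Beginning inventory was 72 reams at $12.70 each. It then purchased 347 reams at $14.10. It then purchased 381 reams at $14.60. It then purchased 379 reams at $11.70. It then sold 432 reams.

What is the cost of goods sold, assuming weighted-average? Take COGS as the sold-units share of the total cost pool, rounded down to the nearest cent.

Sale 1, sell 432: 432/1179 × $15,804.00 → $5,790.77
Ending inventory (cost pool remaining) = $10,013.23

COGS = $5,790.77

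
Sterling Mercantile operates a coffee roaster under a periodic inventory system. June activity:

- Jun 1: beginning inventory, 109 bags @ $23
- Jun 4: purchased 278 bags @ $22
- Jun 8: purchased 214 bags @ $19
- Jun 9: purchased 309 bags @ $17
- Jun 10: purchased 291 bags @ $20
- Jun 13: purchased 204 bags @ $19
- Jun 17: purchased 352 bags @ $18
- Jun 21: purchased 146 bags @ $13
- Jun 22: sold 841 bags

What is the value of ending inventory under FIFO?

Jun 22, 841 sold [FIFO — oldest first]: 109 @ $23 + 278 @ $22 + 214 @ $19 + 240 @ $17 = $16,769
Ending inventory: 69 @ $17 + 291 @ $20 + 204 @ $19 + 352 @ $18 + 146 @ $13 = $19,103
Check: goods available $35,872 = COGS $16,769 + ending $19,103

Ending inventory = $19,103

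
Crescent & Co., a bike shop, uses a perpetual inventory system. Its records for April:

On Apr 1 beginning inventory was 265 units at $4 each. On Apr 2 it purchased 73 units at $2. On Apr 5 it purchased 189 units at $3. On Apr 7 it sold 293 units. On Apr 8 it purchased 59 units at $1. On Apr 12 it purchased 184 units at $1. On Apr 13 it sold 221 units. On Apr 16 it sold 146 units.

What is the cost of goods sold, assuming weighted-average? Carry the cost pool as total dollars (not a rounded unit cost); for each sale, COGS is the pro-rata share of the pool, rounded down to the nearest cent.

After Apr 1: 265 on hand, pool $1,060.00 (≈ $4.0000 each)
After Apr 2: 338 on hand, pool $1,206.00 (≈ $3.5680 each)
After Apr 5: 527 on hand, pool $1,773.00 (≈ $3.3643 each)
Apr 7, sell 293: 293/527 × $1,773.00 → $985.74
After Apr 8: 293 on hand, pool $846.26 (≈ $2.8883 each)
After Apr 12: 477 on hand, pool $1,030.26 (≈ $2.1599 each)
Apr 13, sell 221: 221/477 × $1,030.26 → $477.33
Apr 16, sell 146: 146/256 × $552.93 → $315.34
Total COGS = $985.74 + $477.33 + $315.34 = $1,778.41
Ending inventory (cost pool remaining) = $237.59

COGS = $1,778.41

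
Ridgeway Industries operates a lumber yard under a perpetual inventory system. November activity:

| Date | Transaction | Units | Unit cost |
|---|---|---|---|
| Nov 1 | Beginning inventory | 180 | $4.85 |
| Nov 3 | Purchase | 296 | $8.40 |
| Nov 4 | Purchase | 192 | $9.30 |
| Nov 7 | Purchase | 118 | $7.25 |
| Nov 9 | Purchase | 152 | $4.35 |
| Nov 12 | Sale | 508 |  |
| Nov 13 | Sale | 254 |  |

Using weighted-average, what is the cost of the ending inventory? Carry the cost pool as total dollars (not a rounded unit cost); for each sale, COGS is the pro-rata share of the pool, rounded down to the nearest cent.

After Nov 1: 180 on hand, pool $873.00 (≈ $4.8500 each)
After Nov 3: 476 on hand, pool $3,359.40 (≈ $7.0576 each)
After Nov 4: 668 on hand, pool $5,145.00 (≈ $7.7021 each)
After Nov 7: 786 on hand, pool $6,000.50 (≈ $7.6342 each)
After Nov 9: 938 on hand, pool $6,661.70 (≈ $7.1020 each)
Nov 12, sell 508: 508/938 × $6,661.70 → $3,607.82
Nov 13, sell 254: 254/430 × $3,053.88 → $1,803.91
Total COGS = $3,607.82 + $1,803.91 = $5,411.73
Ending inventory (cost pool remaining) = $1,249.97
Check: goods available $6,661.70 = COGS $5,411.73 + ending $1,249.97

Ending inventory = $1,249.97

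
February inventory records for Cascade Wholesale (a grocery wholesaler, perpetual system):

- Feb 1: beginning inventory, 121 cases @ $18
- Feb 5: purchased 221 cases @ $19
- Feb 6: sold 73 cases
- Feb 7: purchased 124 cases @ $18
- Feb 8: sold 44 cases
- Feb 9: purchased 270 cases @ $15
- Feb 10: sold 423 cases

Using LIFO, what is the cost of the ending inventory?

Feb 6, 73 sold [LIFO — newest first]: 73 @ $19 = $1,387
Feb 8, 44 sold [LIFO — newest first]: 44 @ $18 = $792
Feb 10, 423 sold [LIFO — newest first]: 270 @ $15 + 80 @ $18 + 73 @ $19 = $6,877
Total COGS = $1,387 + $792 + $6,877 = $9,056
Ending inventory: 121 @ $18 + 75 @ $19 = $3,603
Check: goods available $12,659 = COGS $9,056 + ending $3,603

Ending inventory = $3,603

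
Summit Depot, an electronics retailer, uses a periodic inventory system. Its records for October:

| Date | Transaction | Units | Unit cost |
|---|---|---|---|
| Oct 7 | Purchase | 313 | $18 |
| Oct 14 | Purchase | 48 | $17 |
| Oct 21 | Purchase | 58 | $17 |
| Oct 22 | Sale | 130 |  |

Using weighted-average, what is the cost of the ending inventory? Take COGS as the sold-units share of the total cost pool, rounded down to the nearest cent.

Ending inventory = $5,128.89

Oct 22, sell 130: 130/419 × $7,436.00 → $2,307.11
Ending inventory (cost pool remaining) = $5,128.89
Check: goods available $7,436.00 = COGS $2,307.11 + ending $5,128.89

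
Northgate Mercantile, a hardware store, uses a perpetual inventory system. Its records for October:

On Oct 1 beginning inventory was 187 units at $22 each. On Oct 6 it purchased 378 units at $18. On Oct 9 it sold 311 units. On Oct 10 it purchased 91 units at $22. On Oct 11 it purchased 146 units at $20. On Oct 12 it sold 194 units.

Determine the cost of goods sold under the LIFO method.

Oct 9, 311 sold [LIFO — newest first]: 311 @ $18 = $5,598
Oct 12, 194 sold [LIFO — newest first]: 146 @ $20 + 48 @ $22 = $3,976
Total COGS = $5,598 + $3,976 = $9,574
Ending inventory: 187 @ $22 + 67 @ $18 + 43 @ $22 = $6,266

COGS = $9,574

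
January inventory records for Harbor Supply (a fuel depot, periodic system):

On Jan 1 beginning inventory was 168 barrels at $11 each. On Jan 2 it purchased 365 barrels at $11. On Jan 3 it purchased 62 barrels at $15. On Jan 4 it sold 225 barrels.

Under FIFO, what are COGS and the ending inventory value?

Jan 4, 225 sold [FIFO — oldest first]: 168 @ $11 + 57 @ $11 = $2,475
Ending inventory: 308 @ $11 + 62 @ $15 = $4,318
Check: goods available $6,793 = COGS $2,475 + ending $4,318

COGS = $2,475; ending inventory = $4,318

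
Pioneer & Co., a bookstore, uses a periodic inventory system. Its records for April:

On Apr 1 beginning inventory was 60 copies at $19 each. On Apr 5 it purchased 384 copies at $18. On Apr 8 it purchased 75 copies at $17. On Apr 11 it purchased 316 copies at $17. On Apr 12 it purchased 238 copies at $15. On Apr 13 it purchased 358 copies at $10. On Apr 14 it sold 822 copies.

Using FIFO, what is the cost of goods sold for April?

Apr 14, 822 sold [FIFO — oldest first]: 60 @ $19 + 384 @ $18 + 75 @ $17 + 303 @ $17 = $14,478
Ending inventory: 13 @ $17 + 238 @ $15 + 358 @ $10 = $7,371
Check: goods available $21,849 = COGS $14,478 + ending $7,371

COGS = $14,478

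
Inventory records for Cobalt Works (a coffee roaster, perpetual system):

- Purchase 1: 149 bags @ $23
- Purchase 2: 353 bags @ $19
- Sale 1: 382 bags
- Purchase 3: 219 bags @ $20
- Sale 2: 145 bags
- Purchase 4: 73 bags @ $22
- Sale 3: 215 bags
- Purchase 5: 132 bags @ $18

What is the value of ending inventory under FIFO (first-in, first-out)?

Sale 1 (382) [FIFO — oldest first]: 149 @ $23 + 233 @ $19 = $7,854
Sale 2 (145) [FIFO — oldest first]: 120 @ $19 + 25 @ $20 = $2,780
Sale 3 (215) [FIFO — oldest first]: 194 @ $20 + 21 @ $22 = $4,342
Total COGS = $7,854 + $2,780 + $4,342 = $14,976
Ending inventory: 52 @ $22 + 132 @ $18 = $3,520
Check: goods available $18,496 = COGS $14,976 + ending $3,520

Ending inventory = $3,520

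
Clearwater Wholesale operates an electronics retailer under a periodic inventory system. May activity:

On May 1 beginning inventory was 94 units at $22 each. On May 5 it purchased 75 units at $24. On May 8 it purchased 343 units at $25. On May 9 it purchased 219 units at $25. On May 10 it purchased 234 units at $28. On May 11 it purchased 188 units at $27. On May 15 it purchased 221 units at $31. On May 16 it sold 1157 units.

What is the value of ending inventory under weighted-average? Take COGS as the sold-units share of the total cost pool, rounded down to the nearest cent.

Ending inventory = $5,748.29

May 16, sell 1157: 1157/1374 × $36,397.00 → $30,648.71
Ending inventory (cost pool remaining) = $5,748.29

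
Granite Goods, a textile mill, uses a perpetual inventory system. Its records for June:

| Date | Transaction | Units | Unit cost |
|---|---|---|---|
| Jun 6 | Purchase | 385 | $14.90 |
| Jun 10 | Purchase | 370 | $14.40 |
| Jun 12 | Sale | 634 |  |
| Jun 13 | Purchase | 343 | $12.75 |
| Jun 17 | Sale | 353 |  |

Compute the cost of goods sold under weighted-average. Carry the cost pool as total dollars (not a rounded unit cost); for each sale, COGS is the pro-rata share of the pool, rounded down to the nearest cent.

After Jun 6: 385 on hand, pool $5,736.50 (≈ $14.9000 each)
After Jun 10: 755 on hand, pool $11,064.50 (≈ $14.6550 each)
Jun 12, sell 634: 634/755 × $11,064.50 → $9,291.24
After Jun 13: 464 on hand, pool $6,146.51 (≈ $13.2468 each)
Jun 17, sell 353: 353/464 × $6,146.51 → $4,676.11
Total COGS = $9,291.24 + $4,676.11 = $13,967.35
Ending inventory (cost pool remaining) = $1,470.40

COGS = $13,967.35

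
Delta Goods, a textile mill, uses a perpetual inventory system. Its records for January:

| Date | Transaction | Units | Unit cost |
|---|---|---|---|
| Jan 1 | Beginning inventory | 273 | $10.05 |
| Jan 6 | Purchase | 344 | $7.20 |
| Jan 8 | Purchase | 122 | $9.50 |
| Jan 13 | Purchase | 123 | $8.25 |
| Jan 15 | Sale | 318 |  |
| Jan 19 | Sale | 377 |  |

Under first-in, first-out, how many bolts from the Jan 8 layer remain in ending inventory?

44

Jan 15, 318 sold [FIFO — oldest first]: 273 @ $10.05 + 45 @ $7.20 = $3,067.65
Jan 19, 377 sold [FIFO — oldest first]: 299 @ $7.20 + 78 @ $9.50 = $2,893.80
Total COGS = $3,067.65 + $2,893.80 = $5,961.45
Ending inventory: 44 @ $9.50 + 123 @ $8.25 = $1,432.75
Check: goods available $7,394.20 = COGS $5,961.45 + ending $1,432.75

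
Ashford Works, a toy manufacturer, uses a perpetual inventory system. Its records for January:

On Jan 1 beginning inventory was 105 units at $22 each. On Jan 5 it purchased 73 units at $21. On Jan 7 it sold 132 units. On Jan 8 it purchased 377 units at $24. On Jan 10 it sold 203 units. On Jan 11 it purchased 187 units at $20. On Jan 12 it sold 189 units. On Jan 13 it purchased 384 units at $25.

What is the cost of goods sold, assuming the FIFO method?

COGS = $12,147

Jan 7, 132 sold [FIFO — oldest first]: 105 @ $22 + 27 @ $21 = $2,877
Jan 10, 203 sold [FIFO — oldest first]: 46 @ $21 + 157 @ $24 = $4,734
Jan 12, 189 sold [FIFO — oldest first]: 189 @ $24 = $4,536
Total COGS = $2,877 + $4,734 + $4,536 = $12,147
Ending inventory: 31 @ $24 + 187 @ $20 + 384 @ $25 = $14,084
Check: goods available $26,231 = COGS $12,147 + ending $14,084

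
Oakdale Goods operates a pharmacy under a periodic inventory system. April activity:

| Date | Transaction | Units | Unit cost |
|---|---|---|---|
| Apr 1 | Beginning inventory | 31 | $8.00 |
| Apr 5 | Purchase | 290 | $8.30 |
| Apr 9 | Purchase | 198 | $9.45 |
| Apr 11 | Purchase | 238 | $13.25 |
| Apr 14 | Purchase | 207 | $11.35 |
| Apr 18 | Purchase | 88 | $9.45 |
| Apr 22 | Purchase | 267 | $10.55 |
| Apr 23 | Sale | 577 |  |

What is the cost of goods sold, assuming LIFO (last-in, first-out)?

COGS = $6,196.65

Apr 23, 577 sold [LIFO — newest first]: 267 @ $10.55 + 88 @ $9.45 + 207 @ $11.35 + 15 @ $13.25 = $6,196.65
Ending inventory: 31 @ $8.00 + 290 @ $8.30 + 198 @ $9.45 + 223 @ $13.25 = $7,480.85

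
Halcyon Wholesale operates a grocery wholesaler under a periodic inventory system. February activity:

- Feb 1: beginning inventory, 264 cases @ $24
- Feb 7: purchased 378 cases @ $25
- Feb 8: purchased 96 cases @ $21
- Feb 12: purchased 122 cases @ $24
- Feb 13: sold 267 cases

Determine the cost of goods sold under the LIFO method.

COGS = $6,169

Feb 13, 267 sold [LIFO — newest first]: 122 @ $24 + 96 @ $21 + 49 @ $25 = $6,169
Ending inventory: 264 @ $24 + 329 @ $25 = $14,561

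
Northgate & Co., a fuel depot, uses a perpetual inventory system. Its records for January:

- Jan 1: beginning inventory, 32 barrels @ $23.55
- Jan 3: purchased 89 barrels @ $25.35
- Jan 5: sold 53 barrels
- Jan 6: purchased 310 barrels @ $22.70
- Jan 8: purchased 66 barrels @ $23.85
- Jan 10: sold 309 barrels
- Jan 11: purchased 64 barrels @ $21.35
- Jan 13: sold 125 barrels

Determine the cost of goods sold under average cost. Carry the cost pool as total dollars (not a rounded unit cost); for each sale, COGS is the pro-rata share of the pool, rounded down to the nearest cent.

COGS = $11,314.28

After Jan 1: 32 on hand, pool $753.60 (≈ $23.5500 each)
After Jan 3: 121 on hand, pool $3,009.75 (≈ $24.8740 each)
Jan 5, sell 53: 53/121 × $3,009.75 → $1,318.32
After Jan 6: 378 on hand, pool $8,728.43 (≈ $23.0911 each)
After Jan 8: 444 on hand, pool $10,302.53 (≈ $23.2039 each)
Jan 10, sell 309: 309/444 × $10,302.53 → $7,170.00
After Jan 11: 199 on hand, pool $4,498.93 (≈ $22.6077 each)
Jan 13, sell 125: 125/199 × $4,498.93 → $2,825.96
Total COGS = $1,318.32 + $7,170.00 + $2,825.96 = $11,314.28
Ending inventory (cost pool remaining) = $1,672.97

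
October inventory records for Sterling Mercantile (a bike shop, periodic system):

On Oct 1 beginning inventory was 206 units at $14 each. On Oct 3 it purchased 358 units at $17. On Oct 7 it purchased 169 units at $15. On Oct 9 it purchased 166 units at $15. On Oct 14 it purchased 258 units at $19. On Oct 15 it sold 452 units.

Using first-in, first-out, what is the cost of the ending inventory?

Ending inventory = $11,831

Oct 15, 452 sold [FIFO — oldest first]: 206 @ $14 + 246 @ $17 = $7,066
Ending inventory: 112 @ $17 + 169 @ $15 + 166 @ $15 + 258 @ $19 = $11,831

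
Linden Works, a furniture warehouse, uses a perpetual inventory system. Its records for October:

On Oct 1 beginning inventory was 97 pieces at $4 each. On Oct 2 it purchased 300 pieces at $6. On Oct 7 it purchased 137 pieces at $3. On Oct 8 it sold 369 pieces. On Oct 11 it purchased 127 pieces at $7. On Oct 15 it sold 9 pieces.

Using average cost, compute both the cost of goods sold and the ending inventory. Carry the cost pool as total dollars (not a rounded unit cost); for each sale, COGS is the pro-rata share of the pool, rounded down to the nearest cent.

COGS = $1,848.08; ending inventory = $1,639.92

After Oct 1: 97 on hand, pool $388.00 (≈ $4.0000 each)
After Oct 2: 397 on hand, pool $2,188.00 (≈ $5.5113 each)
After Oct 7: 534 on hand, pool $2,599.00 (≈ $4.8670 each)
Oct 8, sell 369: 369/534 × $2,599.00 → $1,795.93
After Oct 11: 292 on hand, pool $1,692.07 (≈ $5.7948 each)
Oct 15, sell 9: 9/292 × $1,692.07 → $52.15
Total COGS = $1,795.93 + $52.15 = $1,848.08
Ending inventory (cost pool remaining) = $1,639.92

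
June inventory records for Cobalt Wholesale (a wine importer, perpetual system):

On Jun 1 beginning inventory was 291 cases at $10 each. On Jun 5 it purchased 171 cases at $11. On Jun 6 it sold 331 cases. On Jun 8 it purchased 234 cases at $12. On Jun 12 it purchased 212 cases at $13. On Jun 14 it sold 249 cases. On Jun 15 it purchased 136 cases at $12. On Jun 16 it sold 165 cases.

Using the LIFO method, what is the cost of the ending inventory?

Jun 6, 331 sold [LIFO — newest first]: 171 @ $11 + 160 @ $10 = $3,481
Jun 14, 249 sold [LIFO — newest first]: 212 @ $13 + 37 @ $12 = $3,200
Jun 16, 165 sold [LIFO — newest first]: 136 @ $12 + 29 @ $12 = $1,980
Total COGS = $3,481 + $3,200 + $1,980 = $8,661
Ending inventory: 131 @ $10 + 168 @ $12 = $3,326

Ending inventory = $3,326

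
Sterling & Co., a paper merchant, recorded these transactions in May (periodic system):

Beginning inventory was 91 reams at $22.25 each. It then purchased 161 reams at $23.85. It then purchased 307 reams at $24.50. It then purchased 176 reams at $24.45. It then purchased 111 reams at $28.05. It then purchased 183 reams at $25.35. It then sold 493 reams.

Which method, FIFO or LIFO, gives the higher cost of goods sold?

LIFO

FIFO COGS: 91 @ $22.25 + 161 @ $23.85 + 241 @ $24.50 = $11,769.10
LIFO COGS: 183 @ $25.35 + 111 @ $28.05 + 176 @ $24.45 + 23 @ $24.50 = $12,619.30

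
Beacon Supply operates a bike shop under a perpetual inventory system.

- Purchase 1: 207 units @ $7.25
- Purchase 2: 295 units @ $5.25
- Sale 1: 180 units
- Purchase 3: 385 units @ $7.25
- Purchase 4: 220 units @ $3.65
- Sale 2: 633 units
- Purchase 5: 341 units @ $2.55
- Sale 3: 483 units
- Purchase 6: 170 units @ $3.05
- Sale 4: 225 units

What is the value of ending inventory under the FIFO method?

Sale 1 (180) [FIFO — oldest first]: 180 @ $7.25 = $1,305.00
Sale 2 (633) [FIFO — oldest first]: 27 @ $7.25 + 295 @ $5.25 + 311 @ $7.25 = $3,999.25
Sale 3 (483) [FIFO — oldest first]: 74 @ $7.25 + 220 @ $3.65 + 189 @ $2.55 = $1,821.45
Sale 4 (225) [FIFO — oldest first]: 152 @ $2.55 + 73 @ $3.05 = $610.25
Total COGS = $1,305.00 + $3,999.25 + $1,821.45 + $610.25 = $7,735.95
Ending inventory: 97 @ $3.05 = $295.85

Ending inventory = $295.85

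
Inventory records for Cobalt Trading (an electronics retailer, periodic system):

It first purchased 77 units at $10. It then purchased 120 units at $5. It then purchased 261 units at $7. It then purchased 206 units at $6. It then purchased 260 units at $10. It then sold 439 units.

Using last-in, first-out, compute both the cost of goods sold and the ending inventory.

Sale 1 (439) [LIFO — newest first]: 260 @ $10 + 179 @ $6 = $3,674
Ending inventory: 77 @ $10 + 120 @ $5 + 261 @ $7 + 27 @ $6 = $3,359

COGS = $3,674; ending inventory = $3,359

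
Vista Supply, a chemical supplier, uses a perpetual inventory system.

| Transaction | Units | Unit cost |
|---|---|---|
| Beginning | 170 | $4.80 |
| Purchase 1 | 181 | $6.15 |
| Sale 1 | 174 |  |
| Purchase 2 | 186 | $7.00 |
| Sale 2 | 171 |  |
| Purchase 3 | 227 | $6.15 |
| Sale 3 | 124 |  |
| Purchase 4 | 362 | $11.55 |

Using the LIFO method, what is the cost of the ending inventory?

Ending inventory = $5,778.60

Sale 1 (174) [LIFO — newest first]: 174 @ $6.15 = $1,070.10
Sale 2 (171) [LIFO — newest first]: 171 @ $7.00 = $1,197.00
Sale 3 (124) [LIFO — newest first]: 124 @ $6.15 = $762.60
Total COGS = $1,070.10 + $1,197.00 + $762.60 = $3,029.70
Ending inventory: 170 @ $4.80 + 7 @ $6.15 + 15 @ $7.00 + 103 @ $6.15 + 362 @ $11.55 = $5,778.60
Check: goods available $8,808.30 = COGS $3,029.70 + ending $5,778.60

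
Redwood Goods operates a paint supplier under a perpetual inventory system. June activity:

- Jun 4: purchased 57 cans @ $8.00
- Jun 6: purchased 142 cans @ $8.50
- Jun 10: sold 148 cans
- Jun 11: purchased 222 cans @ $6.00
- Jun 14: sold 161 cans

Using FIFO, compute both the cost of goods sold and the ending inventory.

COGS = $2,323.00; ending inventory = $672.00

Jun 10, 148 sold [FIFO — oldest first]: 57 @ $8.00 + 91 @ $8.50 = $1,229.50
Jun 14, 161 sold [FIFO — oldest first]: 51 @ $8.50 + 110 @ $6.00 = $1,093.50
Total COGS = $1,229.50 + $1,093.50 = $2,323.00
Ending inventory: 112 @ $6.00 = $672.00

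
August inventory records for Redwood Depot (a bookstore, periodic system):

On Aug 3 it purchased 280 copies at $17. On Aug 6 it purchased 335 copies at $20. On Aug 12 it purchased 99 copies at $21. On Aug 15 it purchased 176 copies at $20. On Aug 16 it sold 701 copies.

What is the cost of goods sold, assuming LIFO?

Aug 16, 701 sold [LIFO — newest first]: 176 @ $20 + 99 @ $21 + 335 @ $20 + 91 @ $17 = $13,846
Ending inventory: 189 @ $17 = $3,213

COGS = $13,846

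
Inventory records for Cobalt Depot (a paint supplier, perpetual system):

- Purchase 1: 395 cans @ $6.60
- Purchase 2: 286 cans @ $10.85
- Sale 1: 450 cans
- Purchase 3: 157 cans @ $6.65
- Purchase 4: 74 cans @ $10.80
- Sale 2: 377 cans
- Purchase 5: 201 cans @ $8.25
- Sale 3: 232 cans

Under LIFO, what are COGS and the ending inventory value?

Sale 1 (450) [LIFO — newest first]: 286 @ $10.85 + 164 @ $6.60 = $4,185.50
Sale 2 (377) [LIFO — newest first]: 74 @ $10.80 + 157 @ $6.65 + 146 @ $6.60 = $2,806.85
Sale 3 (232) [LIFO — newest first]: 201 @ $8.25 + 31 @ $6.60 = $1,862.85
Total COGS = $4,185.50 + $2,806.85 + $1,862.85 = $8,855.20
Ending inventory: 54 @ $6.60 = $356.40
Check: goods available $9,211.60 = COGS $8,855.20 + ending $356.40

COGS = $8,855.20; ending inventory = $356.40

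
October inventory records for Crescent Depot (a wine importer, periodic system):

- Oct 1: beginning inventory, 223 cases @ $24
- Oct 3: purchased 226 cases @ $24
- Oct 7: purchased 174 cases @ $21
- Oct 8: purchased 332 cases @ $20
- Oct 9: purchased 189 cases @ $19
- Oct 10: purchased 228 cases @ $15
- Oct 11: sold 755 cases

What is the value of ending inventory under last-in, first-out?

Ending inventory = $14,304

Oct 11, 755 sold [LIFO — newest first]: 228 @ $15 + 189 @ $19 + 332 @ $20 + 6 @ $21 = $13,777
Ending inventory: 223 @ $24 + 226 @ $24 + 168 @ $21 = $14,304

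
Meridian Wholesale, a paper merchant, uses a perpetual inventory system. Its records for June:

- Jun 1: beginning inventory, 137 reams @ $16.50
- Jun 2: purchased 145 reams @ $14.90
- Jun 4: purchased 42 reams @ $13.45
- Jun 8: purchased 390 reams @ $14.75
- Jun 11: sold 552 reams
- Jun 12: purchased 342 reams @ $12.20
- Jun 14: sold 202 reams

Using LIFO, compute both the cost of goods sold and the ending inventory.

Jun 11, 552 sold [LIFO — newest first]: 390 @ $14.75 + 42 @ $13.45 + 120 @ $14.90 = $8,105.40
Jun 14, 202 sold [LIFO — newest first]: 202 @ $12.20 = $2,464.40
Total COGS = $8,105.40 + $2,464.40 = $10,569.80
Ending inventory: 137 @ $16.50 + 25 @ $14.90 + 140 @ $12.20 = $4,341.00
Check: goods available $14,910.80 = COGS $10,569.80 + ending $4,341.00

COGS = $10,569.80; ending inventory = $4,341.00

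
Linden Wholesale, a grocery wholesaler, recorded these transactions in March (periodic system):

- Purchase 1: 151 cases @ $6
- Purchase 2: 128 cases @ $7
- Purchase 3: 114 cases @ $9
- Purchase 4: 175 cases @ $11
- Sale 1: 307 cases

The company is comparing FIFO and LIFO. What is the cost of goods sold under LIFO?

FIFO COGS: 151 @ $6 + 128 @ $7 + 28 @ $9 = $2,054
LIFO COGS: 175 @ $11 + 114 @ $9 + 18 @ $7 = $3,077

COGS = $3,077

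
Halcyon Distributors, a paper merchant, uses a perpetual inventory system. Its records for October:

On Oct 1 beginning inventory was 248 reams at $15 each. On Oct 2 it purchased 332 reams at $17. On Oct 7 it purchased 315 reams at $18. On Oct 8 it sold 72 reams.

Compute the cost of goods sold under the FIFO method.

Oct 8, 72 sold [FIFO — oldest first]: 72 @ $15 = $1,080
Ending inventory: 176 @ $15 + 332 @ $17 + 315 @ $18 = $13,954

COGS = $1,080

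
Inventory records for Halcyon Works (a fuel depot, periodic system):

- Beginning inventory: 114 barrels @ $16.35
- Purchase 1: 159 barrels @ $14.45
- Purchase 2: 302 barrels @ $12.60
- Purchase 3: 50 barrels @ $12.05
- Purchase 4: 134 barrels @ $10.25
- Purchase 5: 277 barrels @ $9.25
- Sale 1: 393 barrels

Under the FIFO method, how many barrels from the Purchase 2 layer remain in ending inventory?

182

Sale 1 (393) [FIFO — oldest first]: 114 @ $16.35 + 159 @ $14.45 + 120 @ $12.60 = $5,673.45
Ending inventory: 182 @ $12.60 + 50 @ $12.05 + 134 @ $10.25 + 277 @ $9.25 = $6,831.45
Check: goods available $12,504.90 = COGS $5,673.45 + ending $6,831.45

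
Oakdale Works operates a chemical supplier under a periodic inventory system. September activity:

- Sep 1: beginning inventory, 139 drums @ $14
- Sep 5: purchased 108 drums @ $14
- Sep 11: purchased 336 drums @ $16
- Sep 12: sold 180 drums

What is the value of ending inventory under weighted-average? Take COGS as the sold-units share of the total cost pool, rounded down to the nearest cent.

Sep 12, sell 180: 180/583 × $8,834.00 → $2,727.47
Ending inventory (cost pool remaining) = $6,106.53
Check: goods available $8,834.00 = COGS $2,727.47 + ending $6,106.53

Ending inventory = $6,106.53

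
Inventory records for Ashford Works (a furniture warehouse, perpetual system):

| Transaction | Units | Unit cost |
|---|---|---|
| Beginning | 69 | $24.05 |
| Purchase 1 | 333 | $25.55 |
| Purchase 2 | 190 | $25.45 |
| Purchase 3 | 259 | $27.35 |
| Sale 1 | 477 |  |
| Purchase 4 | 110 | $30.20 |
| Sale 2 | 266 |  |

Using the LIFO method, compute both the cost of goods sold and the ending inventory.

Sale 1 (477) [LIFO — newest first]: 259 @ $27.35 + 190 @ $25.45 + 28 @ $25.55 = $12,634.55
Sale 2 (266) [LIFO — newest first]: 110 @ $30.20 + 156 @ $25.55 = $7,307.80
Total COGS = $12,634.55 + $7,307.80 = $19,942.35
Ending inventory: 69 @ $24.05 + 149 @ $25.55 = $5,466.40

COGS = $19,942.35; ending inventory = $5,466.40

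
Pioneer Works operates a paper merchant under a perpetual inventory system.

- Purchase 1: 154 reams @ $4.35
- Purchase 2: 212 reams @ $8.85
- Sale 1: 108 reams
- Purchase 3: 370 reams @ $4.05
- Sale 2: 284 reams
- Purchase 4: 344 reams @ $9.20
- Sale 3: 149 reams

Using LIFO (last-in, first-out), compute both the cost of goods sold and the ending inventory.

COGS = $3,476.80; ending inventory = $3,732.60

Sale 1 (108) [LIFO — newest first]: 108 @ $8.85 = $955.80
Sale 2 (284) [LIFO — newest first]: 284 @ $4.05 = $1,150.20
Sale 3 (149) [LIFO — newest first]: 149 @ $9.20 = $1,370.80
Total COGS = $955.80 + $1,150.20 + $1,370.80 = $3,476.80
Ending inventory: 154 @ $4.35 + 104 @ $8.85 + 86 @ $4.05 + 195 @ $9.20 = $3,732.60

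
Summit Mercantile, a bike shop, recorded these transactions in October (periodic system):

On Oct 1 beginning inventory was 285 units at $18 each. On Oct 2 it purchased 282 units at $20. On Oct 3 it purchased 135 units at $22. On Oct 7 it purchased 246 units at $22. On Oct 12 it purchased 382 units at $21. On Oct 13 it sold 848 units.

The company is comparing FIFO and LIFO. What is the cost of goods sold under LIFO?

COGS = $18,104

FIFO COGS: 285 @ $18 + 282 @ $20 + 135 @ $22 + 146 @ $22 = $16,952
LIFO COGS: 382 @ $21 + 246 @ $22 + 135 @ $22 + 85 @ $20 = $18,104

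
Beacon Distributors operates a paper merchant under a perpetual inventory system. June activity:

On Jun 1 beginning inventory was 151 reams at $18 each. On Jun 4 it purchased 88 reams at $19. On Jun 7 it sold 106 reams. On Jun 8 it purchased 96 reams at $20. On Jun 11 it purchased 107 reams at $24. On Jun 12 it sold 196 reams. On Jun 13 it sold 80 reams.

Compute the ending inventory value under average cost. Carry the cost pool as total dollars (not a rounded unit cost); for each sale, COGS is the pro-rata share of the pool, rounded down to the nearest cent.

Ending inventory = $1,237.68

After Jun 1: 151 on hand, pool $2,718.00 (≈ $18.0000 each)
After Jun 4: 239 on hand, pool $4,390.00 (≈ $18.3682 each)
Jun 7, sell 106: 106/239 × $4,390.00 → $1,947.02
After Jun 8: 229 on hand, pool $4,362.98 (≈ $19.0523 each)
After Jun 11: 336 on hand, pool $6,930.98 (≈ $20.6279 each)
Jun 12, sell 196: 196/336 × $6,930.98 → $4,043.07
Jun 13, sell 80: 80/140 × $2,887.91 → $1,650.23
Total COGS = $1,947.02 + $4,043.07 + $1,650.23 = $7,640.32
Ending inventory (cost pool remaining) = $1,237.68
Check: goods available $8,878.00 = COGS $7,640.32 + ending $1,237.68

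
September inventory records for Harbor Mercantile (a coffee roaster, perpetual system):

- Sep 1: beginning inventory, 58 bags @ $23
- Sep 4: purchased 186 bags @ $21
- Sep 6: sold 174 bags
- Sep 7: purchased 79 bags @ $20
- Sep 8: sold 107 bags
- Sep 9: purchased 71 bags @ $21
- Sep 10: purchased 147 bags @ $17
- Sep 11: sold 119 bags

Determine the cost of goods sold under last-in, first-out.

Sep 6, 174 sold [LIFO — newest first]: 174 @ $21 = $3,654
Sep 8, 107 sold [LIFO — newest first]: 79 @ $20 + 12 @ $21 + 16 @ $23 = $2,200
Sep 11, 119 sold [LIFO — newest first]: 119 @ $17 = $2,023
Total COGS = $3,654 + $2,200 + $2,023 = $7,877
Ending inventory: 42 @ $23 + 71 @ $21 + 28 @ $17 = $2,933
Check: goods available $10,810 = COGS $7,877 + ending $2,933

COGS = $7,877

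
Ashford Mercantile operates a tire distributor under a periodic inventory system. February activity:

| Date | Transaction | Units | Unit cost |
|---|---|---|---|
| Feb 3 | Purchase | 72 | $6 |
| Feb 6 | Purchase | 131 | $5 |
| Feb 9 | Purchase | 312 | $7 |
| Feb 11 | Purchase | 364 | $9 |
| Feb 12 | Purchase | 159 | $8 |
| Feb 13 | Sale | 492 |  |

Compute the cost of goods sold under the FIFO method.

Feb 13, 492 sold [FIFO — oldest first]: 72 @ $6 + 131 @ $5 + 289 @ $7 = $3,110
Ending inventory: 23 @ $7 + 364 @ $9 + 159 @ $8 = $4,709
Check: goods available $7,819 = COGS $3,110 + ending $4,709

COGS = $3,110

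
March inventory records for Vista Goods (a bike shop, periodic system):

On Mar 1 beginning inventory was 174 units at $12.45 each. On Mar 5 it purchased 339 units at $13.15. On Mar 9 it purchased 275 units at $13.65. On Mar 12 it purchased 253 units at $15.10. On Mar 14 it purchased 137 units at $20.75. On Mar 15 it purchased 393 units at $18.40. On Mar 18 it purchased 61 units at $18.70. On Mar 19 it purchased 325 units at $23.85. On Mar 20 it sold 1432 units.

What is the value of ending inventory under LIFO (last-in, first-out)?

Mar 20, 1432 sold [LIFO — newest first]: 325 @ $23.85 + 61 @ $18.70 + 393 @ $18.40 + 137 @ $20.75 + 253 @ $15.10 + 263 @ $13.65 = $26,376.15
Ending inventory: 174 @ $12.45 + 339 @ $13.15 + 12 @ $13.65 = $6,787.95

Ending inventory = $6,787.95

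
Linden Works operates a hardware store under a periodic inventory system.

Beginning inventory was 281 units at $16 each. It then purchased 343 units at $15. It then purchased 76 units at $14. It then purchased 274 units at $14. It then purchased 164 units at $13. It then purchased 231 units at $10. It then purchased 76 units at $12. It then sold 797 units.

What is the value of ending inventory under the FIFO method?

Sale 1 (797) [FIFO — oldest first]: 281 @ $16 + 343 @ $15 + 76 @ $14 + 97 @ $14 = $12,063
Ending inventory: 177 @ $14 + 164 @ $13 + 231 @ $10 + 76 @ $12 = $7,832
Check: goods available $19,895 = COGS $12,063 + ending $7,832

Ending inventory = $7,832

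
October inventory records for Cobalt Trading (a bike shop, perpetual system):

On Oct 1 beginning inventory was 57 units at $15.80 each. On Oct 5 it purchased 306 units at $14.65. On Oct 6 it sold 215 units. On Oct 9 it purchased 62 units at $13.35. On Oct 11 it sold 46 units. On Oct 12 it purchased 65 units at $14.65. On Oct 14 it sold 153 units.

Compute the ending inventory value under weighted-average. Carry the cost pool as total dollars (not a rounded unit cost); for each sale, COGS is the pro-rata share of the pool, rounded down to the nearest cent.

Ending inventory = $1,099.45

After Oct 1: 57 on hand, pool $900.60 (≈ $15.8000 each)
After Oct 5: 363 on hand, pool $5,383.50 (≈ $14.8306 each)
Oct 6, sell 215: 215/363 × $5,383.50 → $3,188.57
After Oct 9: 210 on hand, pool $3,022.63 (≈ $14.3935 each)
Oct 11, sell 46: 46/210 × $3,022.63 → $662.09
After Oct 12: 229 on hand, pool $3,312.79 (≈ $14.4663 each)
Oct 14, sell 153: 153/229 × $3,312.79 → $2,213.34
Total COGS = $3,188.57 + $662.09 + $2,213.34 = $6,064.00
Ending inventory (cost pool remaining) = $1,099.45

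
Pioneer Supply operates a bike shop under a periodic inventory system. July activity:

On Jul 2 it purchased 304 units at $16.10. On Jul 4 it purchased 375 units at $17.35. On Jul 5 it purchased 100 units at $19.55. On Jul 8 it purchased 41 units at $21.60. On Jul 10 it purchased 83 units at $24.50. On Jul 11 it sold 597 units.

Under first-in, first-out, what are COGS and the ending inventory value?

Jul 11, 597 sold [FIFO — oldest first]: 304 @ $16.10 + 293 @ $17.35 = $9,977.95
Ending inventory: 82 @ $17.35 + 100 @ $19.55 + 41 @ $21.60 + 83 @ $24.50 = $6,296.80
Check: goods available $16,274.75 = COGS $9,977.95 + ending $6,296.80

COGS = $9,977.95; ending inventory = $6,296.80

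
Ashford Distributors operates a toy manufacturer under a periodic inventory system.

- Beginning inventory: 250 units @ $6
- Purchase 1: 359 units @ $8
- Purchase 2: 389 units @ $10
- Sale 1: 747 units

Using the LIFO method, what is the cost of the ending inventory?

Ending inventory = $1,508

Sale 1 (747) [LIFO — newest first]: 389 @ $10 + 358 @ $8 = $6,754
Ending inventory: 250 @ $6 + 1 @ $8 = $1,508
Check: goods available $8,262 = COGS $6,754 + ending $1,508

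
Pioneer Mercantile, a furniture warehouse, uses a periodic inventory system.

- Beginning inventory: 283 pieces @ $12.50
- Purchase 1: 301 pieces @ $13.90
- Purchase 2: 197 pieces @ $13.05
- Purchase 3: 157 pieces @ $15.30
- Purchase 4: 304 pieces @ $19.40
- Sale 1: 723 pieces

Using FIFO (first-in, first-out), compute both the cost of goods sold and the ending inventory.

COGS = $9,535.35; ending inventory = $9,056.60

Sale 1 (723) [FIFO — oldest first]: 283 @ $12.50 + 301 @ $13.90 + 139 @ $13.05 = $9,535.35
Ending inventory: 58 @ $13.05 + 157 @ $15.30 + 304 @ $19.40 = $9,056.60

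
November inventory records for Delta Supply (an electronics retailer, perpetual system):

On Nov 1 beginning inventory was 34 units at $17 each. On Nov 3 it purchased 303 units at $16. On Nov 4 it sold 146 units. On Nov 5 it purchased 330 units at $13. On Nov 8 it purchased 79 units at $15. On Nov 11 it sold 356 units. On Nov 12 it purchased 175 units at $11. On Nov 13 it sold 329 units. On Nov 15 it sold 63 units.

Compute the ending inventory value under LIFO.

Ending inventory = $459

Nov 4, 146 sold [LIFO — newest first]: 146 @ $16 = $2,336
Nov 11, 356 sold [LIFO — newest first]: 79 @ $15 + 277 @ $13 = $4,786
Nov 13, 329 sold [LIFO — newest first]: 175 @ $11 + 53 @ $13 + 101 @ $16 = $4,230
Nov 15, 63 sold [LIFO — newest first]: 56 @ $16 + 7 @ $17 = $1,015
Total COGS = $2,336 + $4,786 + $4,230 + $1,015 = $12,367
Ending inventory: 27 @ $17 = $459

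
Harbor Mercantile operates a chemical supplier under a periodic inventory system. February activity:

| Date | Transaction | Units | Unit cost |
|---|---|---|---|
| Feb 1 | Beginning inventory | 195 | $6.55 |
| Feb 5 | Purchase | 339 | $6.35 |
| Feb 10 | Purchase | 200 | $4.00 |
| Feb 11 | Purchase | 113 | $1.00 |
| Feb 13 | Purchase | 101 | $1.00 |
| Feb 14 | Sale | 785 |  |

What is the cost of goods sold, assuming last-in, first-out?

COGS = $3,376.25

Feb 14, 785 sold [LIFO — newest first]: 101 @ $1.00 + 113 @ $1.00 + 200 @ $4.00 + 339 @ $6.35 + 32 @ $6.55 = $3,376.25
Ending inventory: 163 @ $6.55 = $1,067.65
Check: goods available $4,443.90 = COGS $3,376.25 + ending $1,067.65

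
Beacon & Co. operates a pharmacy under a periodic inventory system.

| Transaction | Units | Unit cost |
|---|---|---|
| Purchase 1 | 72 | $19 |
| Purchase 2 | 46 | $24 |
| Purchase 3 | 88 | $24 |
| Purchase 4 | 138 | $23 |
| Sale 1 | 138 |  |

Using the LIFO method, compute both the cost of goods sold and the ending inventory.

Sale 1 (138) [LIFO — newest first]: 138 @ $23 = $3,174
Ending inventory: 72 @ $19 + 46 @ $24 + 88 @ $24 = $4,584
Check: goods available $7,758 = COGS $3,174 + ending $4,584

COGS = $3,174; ending inventory = $4,584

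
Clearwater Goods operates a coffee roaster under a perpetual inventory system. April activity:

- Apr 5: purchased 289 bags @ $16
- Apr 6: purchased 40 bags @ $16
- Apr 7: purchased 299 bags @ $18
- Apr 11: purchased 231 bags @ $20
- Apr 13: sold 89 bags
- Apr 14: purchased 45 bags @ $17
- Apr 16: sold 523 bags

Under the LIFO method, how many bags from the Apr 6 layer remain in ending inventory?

3

Apr 13, 89 sold [LIFO — newest first]: 89 @ $20 = $1,780
Apr 16, 523 sold [LIFO — newest first]: 45 @ $17 + 142 @ $20 + 299 @ $18 + 37 @ $16 = $9,579
Total COGS = $1,780 + $9,579 = $11,359
Ending inventory: 289 @ $16 + 3 @ $16 = $4,672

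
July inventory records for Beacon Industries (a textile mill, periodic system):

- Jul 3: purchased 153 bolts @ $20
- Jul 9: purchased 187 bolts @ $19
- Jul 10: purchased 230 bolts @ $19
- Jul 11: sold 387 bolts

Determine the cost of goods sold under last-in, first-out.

COGS = $7,353

Jul 11, 387 sold [LIFO — newest first]: 230 @ $19 + 157 @ $19 = $7,353
Ending inventory: 153 @ $20 + 30 @ $19 = $3,630
Check: goods available $10,983 = COGS $7,353 + ending $3,630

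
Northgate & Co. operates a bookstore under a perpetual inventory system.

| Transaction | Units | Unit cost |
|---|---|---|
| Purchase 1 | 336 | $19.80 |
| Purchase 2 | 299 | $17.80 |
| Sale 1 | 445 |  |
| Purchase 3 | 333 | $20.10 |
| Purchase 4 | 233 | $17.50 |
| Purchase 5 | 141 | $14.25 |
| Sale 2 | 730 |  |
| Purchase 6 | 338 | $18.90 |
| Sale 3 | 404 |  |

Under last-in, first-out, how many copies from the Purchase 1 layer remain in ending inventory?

101

Sale 1 (445) [LIFO — newest first]: 299 @ $17.80 + 146 @ $19.80 = $8,213.00
Sale 2 (730) [LIFO — newest first]: 141 @ $14.25 + 233 @ $17.50 + 333 @ $20.10 + 23 @ $19.80 = $13,235.45
Sale 3 (404) [LIFO — newest first]: 338 @ $18.90 + 66 @ $19.80 = $7,695.00
Total COGS = $8,213.00 + $13,235.45 + $7,695.00 = $29,143.45
Ending inventory: 101 @ $19.80 = $1,999.80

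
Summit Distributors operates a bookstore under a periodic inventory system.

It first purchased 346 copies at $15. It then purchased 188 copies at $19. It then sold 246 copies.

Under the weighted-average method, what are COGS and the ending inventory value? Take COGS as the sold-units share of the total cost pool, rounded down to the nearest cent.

COGS = $4,036.42; ending inventory = $4,725.58

Sale 1, sell 246: 246/534 × $8,762.00 → $4,036.42
Ending inventory (cost pool remaining) = $4,725.58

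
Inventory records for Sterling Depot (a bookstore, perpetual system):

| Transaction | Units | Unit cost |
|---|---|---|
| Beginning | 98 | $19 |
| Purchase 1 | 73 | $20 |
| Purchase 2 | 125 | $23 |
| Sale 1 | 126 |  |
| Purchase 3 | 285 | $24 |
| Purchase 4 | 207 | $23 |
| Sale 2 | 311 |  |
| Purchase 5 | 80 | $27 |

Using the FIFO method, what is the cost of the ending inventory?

Sale 1 (126) [FIFO — oldest first]: 98 @ $19 + 28 @ $20 = $2,422
Sale 2 (311) [FIFO — oldest first]: 45 @ $20 + 125 @ $23 + 141 @ $24 = $7,159
Total COGS = $2,422 + $7,159 = $9,581
Ending inventory: 144 @ $24 + 207 @ $23 + 80 @ $27 = $10,377
Check: goods available $19,958 = COGS $9,581 + ending $10,377

Ending inventory = $10,377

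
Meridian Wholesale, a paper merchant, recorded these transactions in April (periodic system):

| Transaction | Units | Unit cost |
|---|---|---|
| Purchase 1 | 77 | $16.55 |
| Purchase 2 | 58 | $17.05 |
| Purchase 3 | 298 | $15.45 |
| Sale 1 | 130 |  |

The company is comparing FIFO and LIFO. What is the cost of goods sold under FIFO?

COGS = $2,178.00

FIFO COGS: 77 @ $16.55 + 53 @ $17.05 = $2,178.00
LIFO COGS: 130 @ $15.45 = $2,008.50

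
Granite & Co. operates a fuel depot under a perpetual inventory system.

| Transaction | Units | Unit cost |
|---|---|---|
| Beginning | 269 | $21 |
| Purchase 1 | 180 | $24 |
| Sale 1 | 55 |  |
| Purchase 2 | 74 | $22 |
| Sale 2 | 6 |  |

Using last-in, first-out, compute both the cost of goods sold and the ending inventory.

COGS = $1,452; ending inventory = $10,145

Sale 1 (55) [LIFO — newest first]: 55 @ $24 = $1,320
Sale 2 (6) [LIFO — newest first]: 6 @ $22 = $132
Total COGS = $1,320 + $132 = $1,452
Ending inventory: 269 @ $21 + 125 @ $24 + 68 @ $22 = $10,145
Check: goods available $11,597 = COGS $1,452 + ending $10,145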